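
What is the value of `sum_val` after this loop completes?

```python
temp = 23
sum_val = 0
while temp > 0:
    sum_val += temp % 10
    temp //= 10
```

Sum digits of 23
`sum_val` takes the values: 0 → 3 → 5

Answer: 5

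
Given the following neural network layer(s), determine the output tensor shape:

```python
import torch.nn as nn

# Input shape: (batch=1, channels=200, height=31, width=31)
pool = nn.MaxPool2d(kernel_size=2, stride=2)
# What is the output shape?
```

Input: (1, 200, 31, 31) -> Output: (1, 200, 15, 15)

Answer: (1, 200, 15, 15)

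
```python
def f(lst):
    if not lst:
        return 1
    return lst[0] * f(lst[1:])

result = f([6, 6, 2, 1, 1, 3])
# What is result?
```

Product over [6, 6, 2, 1, 1, 3] = 6 * 6 * 2 * 1 * 1 * 3 = 216

Answer: 216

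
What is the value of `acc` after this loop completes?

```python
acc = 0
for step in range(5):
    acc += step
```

Sum of 0 to 4 = 10
`acc` takes the values: 0 → 1 → 3 → 6 → 10

Answer: 10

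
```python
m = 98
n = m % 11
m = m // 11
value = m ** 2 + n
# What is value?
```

Trace:
`m = 98` → m = 98
`n = m % 11` → n = 10
`m = m // 11` → m = 8
`value = m ** 2 + n` → value = 74
So value = 74

Answer: 74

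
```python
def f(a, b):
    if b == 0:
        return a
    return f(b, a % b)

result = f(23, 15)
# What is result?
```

f(23, 15) -> f(15, 8) -> f(8, 7) -> f(7, 1) -> f(1, 0) -> 1

Answer: 1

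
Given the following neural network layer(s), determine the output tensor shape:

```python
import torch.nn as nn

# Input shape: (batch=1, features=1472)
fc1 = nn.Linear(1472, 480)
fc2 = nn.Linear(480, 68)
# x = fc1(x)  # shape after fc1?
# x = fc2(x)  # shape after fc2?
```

Input: (1, 1472) -> after fc1: (1, 480) -> Output: (1, 68)

Answer: (1, 68)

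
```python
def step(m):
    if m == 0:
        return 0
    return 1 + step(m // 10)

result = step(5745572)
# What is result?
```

Count of digits of 5745572: 7

Answer: 7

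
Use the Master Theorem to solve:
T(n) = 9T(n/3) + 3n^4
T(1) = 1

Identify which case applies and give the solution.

a=9, b=3, f(n)=3n^4. log_3(9) = 2. Since c=4 > 2 and the regularity condition holds (9(n/3)^4 = (9/3^4)n^4 with 9/3^4 < 1), Case 3 applies: T(n) = Θ(f(n)) = O(n^4).

Answer: O(n^4) - Case 3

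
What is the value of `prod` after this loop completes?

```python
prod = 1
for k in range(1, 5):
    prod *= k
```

4! = 24
`prod` takes the values: 1 → 2 → 6 → 24

Answer: 24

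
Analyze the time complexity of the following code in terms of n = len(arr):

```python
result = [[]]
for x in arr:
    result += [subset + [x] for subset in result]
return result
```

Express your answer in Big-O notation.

This is subset (power-set) generation — 2^n subsets, each materialised as a list of up to n elements. Time complexity: O(n · 2^n).

Answer: O(n · 2^n)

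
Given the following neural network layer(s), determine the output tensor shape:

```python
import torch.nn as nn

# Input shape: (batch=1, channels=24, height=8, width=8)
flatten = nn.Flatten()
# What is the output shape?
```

Input: (1, 24, 8, 8) -> Output: (1, 1536)

Answer: (1, 1536)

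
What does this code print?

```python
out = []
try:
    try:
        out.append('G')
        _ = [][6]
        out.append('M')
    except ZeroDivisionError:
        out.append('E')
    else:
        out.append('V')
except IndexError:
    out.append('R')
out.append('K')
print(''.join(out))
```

Execution trace: 'G' (inner try body) → 'R' (outer except IndexError) → 'K' (after the try/except). Output: GRK

Answer: GRK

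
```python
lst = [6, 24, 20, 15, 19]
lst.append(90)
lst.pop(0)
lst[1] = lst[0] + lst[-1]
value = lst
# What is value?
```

Trace:
`lst = [6, 24, 20, 15, 19]` → lst = [6, 24, 20, 15, 19]
`lst.append(90)` → lst = [6, 24, 20, 15, 19, 90]
`lst.pop(0)` → lst = [24, 20, 15, 19, 90]
`lst[1] = lst[0] + lst[-1]` → lst = [24, 114, 15, 19, 90]
`value = lst` → value = [24, 114, 15, 19, 90]
So value = [24, 114, 15, 19, 90]

Answer: [24, 114, 15, 19, 90]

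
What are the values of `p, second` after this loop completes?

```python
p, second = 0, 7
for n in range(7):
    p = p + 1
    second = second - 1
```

p goes 0→7, second goes 7→0
`p, second` takes the values: (0, 7) → (1, 7) → (1, 6) → (2, 6) → (2, 5) → (3, 5) → (3, 4) → (4, 4) → (4, 3) → (5, 3) → (5, 2) → (6, 2) → (6, 1) → (7, 1) → (7, 0)

Answer: 7, 0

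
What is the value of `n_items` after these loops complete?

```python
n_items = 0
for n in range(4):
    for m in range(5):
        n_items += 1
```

4 * 5 = 20
`n_items` takes the values: 0 → 1 → 2 → 3 → 4 → 5 → 6 → 7 → 8 → 9 → 10 → 11 → 12 → 13 → 14 → 15 → 16 → 17 → 18 → 19 → 20

Answer: 20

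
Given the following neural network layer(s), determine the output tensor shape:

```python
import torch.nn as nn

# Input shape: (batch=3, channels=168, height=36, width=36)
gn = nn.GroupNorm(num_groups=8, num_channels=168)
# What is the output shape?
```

Input: (3, 168, 36, 36) -> Output: (3, 168, 36, 36)

Answer: (3, 168, 36, 36)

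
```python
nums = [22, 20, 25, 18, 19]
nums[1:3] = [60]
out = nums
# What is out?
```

Trace:
`nums = [22, 20, 25, 18, 19]` → nums = [22, 20, 25, 18, 19]
`nums[1:3] = [60]` → nums = [22, 60, 18, 19]
`out = nums` → out = [22, 60, 18, 19]
So out = [22, 60, 18, 19]

Answer: [22, 60, 18, 19]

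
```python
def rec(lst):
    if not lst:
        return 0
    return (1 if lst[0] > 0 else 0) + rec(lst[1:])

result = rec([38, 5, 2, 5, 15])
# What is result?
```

Count of positive elements in [38, 5, 2, 5, 15] = 5

Answer: 5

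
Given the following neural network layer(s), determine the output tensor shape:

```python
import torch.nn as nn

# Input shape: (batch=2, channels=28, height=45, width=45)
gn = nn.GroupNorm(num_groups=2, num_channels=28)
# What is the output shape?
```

Input: (2, 28, 45, 45) -> Output: (2, 28, 45, 45)

Answer: (2, 28, 45, 45)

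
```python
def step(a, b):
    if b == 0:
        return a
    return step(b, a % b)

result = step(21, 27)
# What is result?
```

step(21, 27) -> step(27, 21) -> step(21, 6) -> step(6, 3) -> step(3, 0) -> 3

Answer: 3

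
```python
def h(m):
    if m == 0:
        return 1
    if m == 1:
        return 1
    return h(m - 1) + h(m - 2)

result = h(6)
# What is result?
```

Build up from base cases: h(0)=1, h(1)=1, h(2)=2, h(3)=3, h(4)=5, h(5)=8, h(6)=13

Answer: 13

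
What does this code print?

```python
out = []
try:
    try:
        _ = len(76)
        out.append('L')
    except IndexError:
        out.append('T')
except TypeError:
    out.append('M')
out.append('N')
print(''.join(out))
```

Execution trace: 'M' (outer except TypeError) → 'N' (after the try/except). Output: MN

Answer: MN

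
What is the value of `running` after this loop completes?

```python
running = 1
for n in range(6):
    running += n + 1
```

Start at 1, add 1 to 6 = 22
`running` takes the values: 1 → 2 → 4 → 7 → 11 → 16 → 22

Answer: 22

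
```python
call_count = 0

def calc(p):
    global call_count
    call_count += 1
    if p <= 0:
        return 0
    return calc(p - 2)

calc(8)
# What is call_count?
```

Linear recursion stepping by 2: 5 calls from p=8 down to ≤0.

Answer: 5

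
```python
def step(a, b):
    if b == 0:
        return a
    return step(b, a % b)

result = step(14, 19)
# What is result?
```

step(14, 19) -> step(19, 14) -> step(14, 5) -> step(5, 4) -> step(4, 1) -> step(1, 0) -> 1

Answer: 1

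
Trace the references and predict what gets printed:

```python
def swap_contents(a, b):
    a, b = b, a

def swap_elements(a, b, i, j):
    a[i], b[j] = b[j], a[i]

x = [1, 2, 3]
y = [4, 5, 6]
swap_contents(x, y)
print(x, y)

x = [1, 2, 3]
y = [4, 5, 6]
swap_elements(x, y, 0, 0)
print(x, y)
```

Key concept: parameter rebinding vs mutation.
Step by step:
`x = [1, 2, 3]` → x = [1, 2, 3]
`y = [4, 5, 6]` → y = [4, 5, 6]
`swap_contents(x, y)` → no visible change to tracked variables
`print(x, y)` → prints [1, 2, 3] [4, 5, 6]
`x = [1, 2, 3]` → x = [1, 2, 3]
`y = [4, 5, 6]` → y = [4, 5, 6]
`swap_elements(x, y, 0, 0)` → x = [4, 2, 3]; y = [1, 5, 6]
`print(x, y)` → prints [4, 2, 3] [1, 5, 6]

Answer:
[1, 2, 3] [4, 5, 6]
[4, 2, 3] [1, 5, 6]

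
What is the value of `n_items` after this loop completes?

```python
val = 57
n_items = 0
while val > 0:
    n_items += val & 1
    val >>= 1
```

Count set bits in 57 (binary: 0b111001)
`n_items` takes the values: 0 → 1 → 2 → 3 → 4

Answer: 4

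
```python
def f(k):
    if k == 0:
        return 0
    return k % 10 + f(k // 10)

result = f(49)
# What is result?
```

Sum of digits of 49: 9 + 4 = 13

Answer: 13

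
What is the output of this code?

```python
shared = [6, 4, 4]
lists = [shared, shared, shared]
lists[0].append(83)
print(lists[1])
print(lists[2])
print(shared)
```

Key concept: list of same reference.
Step by step:
`shared = [6, 4, 4]` → shared = [6, 4, 4]
`lists = [shared, shared, shared]` → lists = [[6, 4, 4], [6, 4, 4], [6, 4, 4]]
`lists[0].append(83)` → shared = [6, 4, 4, 83]; lists = [[6, 4, 4, 83], [6, 4, 4, 83], [6, 4, 4, 83]]
`print(lists[1])` → prints [6, 4, 4, 83]
`print(lists[2])` → prints [6, 4, 4, 83]
`print(shared)` → prints [6, 4, 4, 83]

Answer:
[6, 4, 4, 83]
[6, 4, 4, 83]
[6, 4, 4, 83]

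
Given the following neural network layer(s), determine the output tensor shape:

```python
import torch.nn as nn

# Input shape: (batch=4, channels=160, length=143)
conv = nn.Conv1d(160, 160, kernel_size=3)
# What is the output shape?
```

Input: (4, 160, 143) -> Output: (4, 160, 141)

Answer: (4, 160, 141)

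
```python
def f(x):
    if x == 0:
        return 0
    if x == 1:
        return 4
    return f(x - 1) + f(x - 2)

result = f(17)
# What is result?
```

Build up from base cases: f(0)=0, f(1)=4, f(2)=4, f(3)=8, f(4)=12, f(5)=20, f(6)=32, ..., f(17)=6388

Answer: 6388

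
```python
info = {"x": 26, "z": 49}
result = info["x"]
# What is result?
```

Trace:
`info = {"x": 26, "z": 49}` → info = {'x': 26, 'z': 49}
`result = info["x"]` → result = 26
So result = 26

Answer: 26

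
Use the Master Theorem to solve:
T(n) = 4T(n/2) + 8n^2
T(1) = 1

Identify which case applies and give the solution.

a=4, b=2, f(n)=8n^2. log_2(4) = 2. Since c=2 = 2, Case 2 applies: T(n) = Θ(n^log_b(a) · log n) = O(n^2 log n).

Answer: O(n^2 log n) - Case 2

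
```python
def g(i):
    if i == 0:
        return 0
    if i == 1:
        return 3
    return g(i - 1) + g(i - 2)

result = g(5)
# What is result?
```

Build up from base cases: g(0)=0, g(1)=3, g(2)=3, g(3)=6, g(4)=9, g(5)=15

Answer: 15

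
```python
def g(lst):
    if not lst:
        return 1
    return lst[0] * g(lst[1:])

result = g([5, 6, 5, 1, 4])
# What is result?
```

Product over [5, 6, 5, 1, 4] = 5 * 6 * 5 * 1 * 4 = 600

Answer: 600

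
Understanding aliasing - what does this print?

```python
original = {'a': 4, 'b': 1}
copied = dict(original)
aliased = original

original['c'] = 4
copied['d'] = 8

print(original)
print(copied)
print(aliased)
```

Key concept: dict() creates copy, assignment creates alias.
Step by step:
`original = {'a': 4, 'b': 1}` → original = {'a': 4, 'b': 1}
`copied = dict(original)` → copied = {'a': 4, 'b': 1}
`aliased = original` → aliased = {'a': 4, 'b': 1} (same object as original)
`original['c'] = 4` → original = {'a': 4, 'b': 1, 'c': 4} (same object as aliased); aliased = {'a': 4, 'b': 1, 'c': 4} (same object as original)
`copied['d'] = 8` → copied = {'a': 4, 'b': 1, 'd': 8}
`print(original)` → prints {'a': 4, 'b': 1, 'c': 4}
`print(copied)` → prints {'a': 4, 'b': 1, 'd': 8}
`print(aliased)` → prints {'a': 4, 'b': 1, 'c': 4}

Answer:
{'a': 4, 'b': 1, 'c': 4}
{'a': 4, 'b': 1, 'd': 8}
{'a': 4, 'b': 1, 'c': 4}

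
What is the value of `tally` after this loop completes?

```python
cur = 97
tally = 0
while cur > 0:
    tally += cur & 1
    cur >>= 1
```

Count set bits in 97 (binary: 0b1100001)
`tally` takes the values: 0 → 1 → 2 → 3

Answer: 3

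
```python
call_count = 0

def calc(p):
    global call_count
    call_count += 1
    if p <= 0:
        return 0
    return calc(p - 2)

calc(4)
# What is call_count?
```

Linear recursion stepping by 2: 3 calls from p=4 down to ≤0.

Answer: 3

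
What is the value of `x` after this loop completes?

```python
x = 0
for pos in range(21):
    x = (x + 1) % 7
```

Increment mod 7, 21 times = 0
`x` takes the values: 0 → 1 → 2 → 3 → 4 → 5 → 6 → 0 → 1 → 2 → 3 → 4 → 5 → 6 → 0 → 1 → 2 → 3 → 4 → 5 → 6 → 0

Answer: 0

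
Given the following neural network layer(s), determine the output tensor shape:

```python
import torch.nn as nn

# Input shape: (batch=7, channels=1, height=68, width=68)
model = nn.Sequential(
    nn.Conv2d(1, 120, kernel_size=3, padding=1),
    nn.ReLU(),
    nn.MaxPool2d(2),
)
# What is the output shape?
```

Input: (7, 1, 68, 68) -> after Conv2d: (7, 120, 68, 68) -> after ReLU: (7, 120, 68, 68) -> Output: (7, 120, 34, 34)

Answer: (7, 120, 34, 34)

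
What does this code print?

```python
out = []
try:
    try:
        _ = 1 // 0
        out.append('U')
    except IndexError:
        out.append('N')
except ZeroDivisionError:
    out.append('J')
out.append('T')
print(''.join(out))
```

Execution trace: 'J' (outer except ZeroDivisionError) → 'T' (after the try/except). Output: JT

Answer: JT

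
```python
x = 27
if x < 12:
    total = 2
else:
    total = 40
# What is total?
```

Trace:
`x = 27` → x = 27
`if x < 12: ...` → x < 12 is False, take else branch → total = 40
So total = 40

Answer: 40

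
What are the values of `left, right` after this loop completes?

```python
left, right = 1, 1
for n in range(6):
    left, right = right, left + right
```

Fibonacci: after 6 iterations
`left, right` takes the values: (1, 1) → (1, 2) → (2, 3) → (3, 5) → (5, 8) → (8, 13) → (13, 21)

Answer: 13, 21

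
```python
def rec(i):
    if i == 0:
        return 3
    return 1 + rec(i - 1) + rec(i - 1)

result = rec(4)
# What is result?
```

rec(i) = 1 + 2·rec(i-1), rec(0)=3. Closed form: (3+1)·2^4 - 1 = 63.

Answer: 63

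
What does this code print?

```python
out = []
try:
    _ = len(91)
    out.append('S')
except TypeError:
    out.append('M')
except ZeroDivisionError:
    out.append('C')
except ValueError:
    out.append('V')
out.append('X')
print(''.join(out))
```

Execution trace: 'M' (except TypeError) → 'X' (after the try/except). Output: MX

Answer: MX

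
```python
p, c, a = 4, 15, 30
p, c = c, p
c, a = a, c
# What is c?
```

Trace:
`p, c, a = 4, 15, 30` → p = 4; c = 15; a = 30
`p, c = c, p` → p = 15; c = 4
`c, a = a, c` → c = 30; a = 4
So c = 30

Answer: 30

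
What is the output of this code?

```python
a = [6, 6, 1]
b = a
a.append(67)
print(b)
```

Key concept: basic list aliasing.
Step by step:
`a = [6, 6, 1]` → a = [6, 6, 1]
`b = a` → b = [6, 6, 1] (same object as a)
`a.append(67)` → a = [6, 6, 1, 67] (same object as b); b = [6, 6, 1, 67] (same object as a)
`print(b)` → prints [6, 6, 1, 67]

Answer: [6, 6, 1, 67]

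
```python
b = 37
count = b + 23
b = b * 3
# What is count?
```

Trace:
`b = 37` → b = 37
`count = b + 23` → count = 60
`b = b * 3` → b = 111
So count = 60

Answer: 60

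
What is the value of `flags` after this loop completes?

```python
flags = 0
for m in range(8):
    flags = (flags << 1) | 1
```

Build 8 consecutive 1-bits: 0b11111111
`flags` takes the values: 0 → 1 → 3 → 7 → 15 → 31 → 63 → 127 → 255

Answer: 255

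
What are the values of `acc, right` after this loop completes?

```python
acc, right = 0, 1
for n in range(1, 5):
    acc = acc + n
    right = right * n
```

Sum and factorial of 1 to 4
`acc, right` takes the values: (0, 1) → (1, 1) → (3, 1) → (3, 2) → (6, 2) → (6, 6) → (10, 6) → (10, 24)

Answer: 10, 24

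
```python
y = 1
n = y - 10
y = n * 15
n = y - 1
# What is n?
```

Trace:
`y = 1` → y = 1
`n = y - 10` → n = -9
`y = n * 15` → y = -135
`n = y - 1` → n = -136
So n = -136

Answer: -136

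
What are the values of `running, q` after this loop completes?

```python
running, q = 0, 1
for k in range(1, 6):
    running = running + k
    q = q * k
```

Sum and factorial of 1 to 5
`running, q` takes the values: (0, 1) → (1, 1) → (3, 1) → (3, 2) → (6, 2) → (6, 6) → (10, 6) → (10, 24) → (15, 24) → (15, 120)

Answer: 15, 120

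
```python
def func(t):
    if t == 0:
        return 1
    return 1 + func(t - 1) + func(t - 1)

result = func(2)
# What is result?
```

func(t) = 1 + 2·func(t-1), func(0)=1. Closed form: (1+1)·2^2 - 1 = 7.

Answer: 7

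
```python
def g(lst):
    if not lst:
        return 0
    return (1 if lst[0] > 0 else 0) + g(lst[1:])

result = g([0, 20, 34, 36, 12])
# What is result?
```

Count of positive elements in [0, 20, 34, 36, 12] = 4

Answer: 4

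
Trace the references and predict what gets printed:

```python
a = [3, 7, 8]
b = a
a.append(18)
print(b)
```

Key concept: basic list aliasing.
Step by step:
`a = [3, 7, 8]` → a = [3, 7, 8]
`b = a` → b = [3, 7, 8] (same object as a)
`a.append(18)` → a = [3, 7, 8, 18] (same object as b); b = [3, 7, 8, 18] (same object as a)
`print(b)` → prints [3, 7, 8, 18]

Answer: [3, 7, 8, 18]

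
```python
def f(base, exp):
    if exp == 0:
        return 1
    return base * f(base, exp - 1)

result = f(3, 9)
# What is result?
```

f(3, 9) = 3 * 3 * 3 * 3 * 3 * 3 * 3 * 3 * 3 = 19683

Answer: 19683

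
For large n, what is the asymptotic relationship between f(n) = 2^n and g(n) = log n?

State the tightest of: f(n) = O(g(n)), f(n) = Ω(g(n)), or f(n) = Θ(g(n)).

2^n vs log n: f(n) = Ω(g(n)) but not O(g(n)) — 2^n grows strictly faster than log n.

Answer: f(n) = Ω(g(n)) but not O(g(n)) — 2^n grows strictly faster than log n.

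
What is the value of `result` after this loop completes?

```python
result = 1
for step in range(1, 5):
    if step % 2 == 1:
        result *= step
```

Product of odd numbers 1 to 4
`result` takes the values: 1 → 3

Answer: 3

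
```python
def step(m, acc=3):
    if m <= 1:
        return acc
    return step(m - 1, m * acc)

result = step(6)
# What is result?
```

Accumulator trace (n, acc): (6, 3) -> (5, 18) -> (4, 90) -> (3, 360) -> (2, 1080) -> (1, 2160) -> return 2160

Answer: 2160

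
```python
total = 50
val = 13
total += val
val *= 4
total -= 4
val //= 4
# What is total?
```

Trace:
`total = 50` → total = 50
`val = 13` → val = 13
`total += val` → total = 63
`val *= 4` → val = 52
`total -= 4` → total = 59
`val //= 4` → val = 13
So total = 59

Answer: 59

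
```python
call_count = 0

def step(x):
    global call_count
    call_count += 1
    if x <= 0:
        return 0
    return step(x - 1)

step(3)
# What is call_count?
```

Linear recursion stepping by 1: 4 calls from x=3 down to ≤0.

Answer: 4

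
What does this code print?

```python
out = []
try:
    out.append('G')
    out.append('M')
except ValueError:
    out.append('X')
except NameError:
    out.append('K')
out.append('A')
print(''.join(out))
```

Execution trace: 'G' (try body) → 'M' (try body, no exception) → 'A' (after the try/except). Output: GMA

Answer: GMA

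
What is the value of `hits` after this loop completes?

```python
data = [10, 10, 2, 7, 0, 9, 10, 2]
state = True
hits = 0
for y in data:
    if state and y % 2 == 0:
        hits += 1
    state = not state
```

Count even values at even positions
`hits` takes the values: 0 → 1 → 2 → 3 → 4

Answer: 4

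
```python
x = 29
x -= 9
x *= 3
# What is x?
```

Trace:
`x = 29` → x = 29
`x -= 9` → x = 20
`x *= 3` → x = 60
So x = 60

Answer: 60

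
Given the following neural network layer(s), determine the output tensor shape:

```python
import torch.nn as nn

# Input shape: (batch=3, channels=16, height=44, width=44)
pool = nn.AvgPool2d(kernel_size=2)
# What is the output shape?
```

Input: (3, 16, 44, 44) -> Output: (3, 16, 22, 22)

Answer: (3, 16, 22, 22)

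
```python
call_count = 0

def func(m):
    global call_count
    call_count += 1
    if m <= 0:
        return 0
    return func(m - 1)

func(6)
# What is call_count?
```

Linear recursion stepping by 1: 7 calls from m=6 down to ≤0.

Answer: 7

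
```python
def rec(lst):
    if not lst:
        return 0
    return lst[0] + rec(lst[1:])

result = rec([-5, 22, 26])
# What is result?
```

(-5) + 22 + 26 + 0 = 43

Answer: 43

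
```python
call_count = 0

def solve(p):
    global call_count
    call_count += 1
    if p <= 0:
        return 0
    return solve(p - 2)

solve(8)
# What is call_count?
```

Linear recursion stepping by 2: 5 calls from p=8 down to ≤0.

Answer: 5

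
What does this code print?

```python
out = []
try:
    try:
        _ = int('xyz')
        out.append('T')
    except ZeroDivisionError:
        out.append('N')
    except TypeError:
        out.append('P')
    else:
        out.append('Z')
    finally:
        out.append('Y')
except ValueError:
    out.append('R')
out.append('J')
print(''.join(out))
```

Execution trace: 'Y' (inner finally) → 'R' (outer except ValueError) → 'J' (after the try/except). Output: YRJ

Answer: YRJ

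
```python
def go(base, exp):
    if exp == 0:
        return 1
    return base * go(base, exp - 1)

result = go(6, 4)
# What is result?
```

go(6, 4) = 6 * 6 * 6 * 6 = 1296

Answer: 1296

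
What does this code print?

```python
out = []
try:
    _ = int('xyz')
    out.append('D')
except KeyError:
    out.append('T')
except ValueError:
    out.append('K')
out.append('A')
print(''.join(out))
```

Execution trace: 'K' (except ValueError) → 'A' (after the try/except). Output: KA

Answer: KA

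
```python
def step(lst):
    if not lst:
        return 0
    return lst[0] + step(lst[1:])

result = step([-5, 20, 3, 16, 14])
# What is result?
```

(-5) + 20 + 3 + 16 + 14 + 0 = 48

Answer: 48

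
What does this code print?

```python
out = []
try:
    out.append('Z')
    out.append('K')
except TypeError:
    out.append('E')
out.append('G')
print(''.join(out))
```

Execution trace: 'Z' (try body) → 'K' (try body, no exception) → 'G' (after the try/except). Output: ZKG

Answer: ZKG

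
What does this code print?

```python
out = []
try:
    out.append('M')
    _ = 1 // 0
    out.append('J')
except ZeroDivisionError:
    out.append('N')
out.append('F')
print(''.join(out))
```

Execution trace: 'M' (try body) → 'N' (except ZeroDivisionError) → 'F' (after the try/except). Output: MNF

Answer: MNF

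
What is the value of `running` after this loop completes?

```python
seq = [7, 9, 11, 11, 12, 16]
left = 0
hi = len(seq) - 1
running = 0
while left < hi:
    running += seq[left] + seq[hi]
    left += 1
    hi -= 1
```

Sum of pairs from ends
`running` takes the values: 0 → 23 → 44 → 66

Answer: 66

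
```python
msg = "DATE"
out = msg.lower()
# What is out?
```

Trace:
`msg = "DATE"` → msg = 'DATE'
`out = msg.lower()` → out = 'date'
So out = 'date'

Answer: 'date'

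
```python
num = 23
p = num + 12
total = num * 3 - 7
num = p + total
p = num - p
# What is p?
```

Trace:
`num = 23` → num = 23
`p = num + 12` → p = 35
`total = num * 3 - 7` → total = 62
`num = p + total` → num = 97
`p = num - p` → p = 62
So p = 62

Answer: 62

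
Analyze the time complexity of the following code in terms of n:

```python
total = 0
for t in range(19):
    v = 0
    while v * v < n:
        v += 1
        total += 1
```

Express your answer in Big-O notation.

Each loop level contributes: 1 × √n. Multiplying the contributions gives O(√n).

Answer: O(√n)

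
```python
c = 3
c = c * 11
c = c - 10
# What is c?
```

Trace:
`c = 3` → c = 3
`c = c * 11` → c = 33
`c = c - 10` → c = 23
So c = 23

Answer: 23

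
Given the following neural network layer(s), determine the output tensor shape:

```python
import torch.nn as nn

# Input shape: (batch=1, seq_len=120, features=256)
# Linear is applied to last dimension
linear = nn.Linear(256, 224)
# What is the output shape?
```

Input: (1, 120, 256) -> Output: (1, 120, 224)

Answer: (1, 120, 224)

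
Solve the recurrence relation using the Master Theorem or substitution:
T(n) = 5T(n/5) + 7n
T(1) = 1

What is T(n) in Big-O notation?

By Master Theorem: a=5, b=5, f(n)=7n. Since log_5(5) = 1 and f(n) = Θ(n^1), Case 2 applies. T(n) = O(n log n).

Answer: O(n log n)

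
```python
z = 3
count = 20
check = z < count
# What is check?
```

Trace:
`z = 3` → z = 3
`count = 20` → count = 20
`check = z < count` → check = True
So check = True

Answer: True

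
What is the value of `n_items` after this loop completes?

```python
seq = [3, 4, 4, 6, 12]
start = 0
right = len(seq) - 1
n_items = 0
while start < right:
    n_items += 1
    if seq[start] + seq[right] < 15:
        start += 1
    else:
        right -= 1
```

Steps to find pair summing to 15
`n_items` takes the values: 0 → 1 → 2 → 3 → 4

Answer: 4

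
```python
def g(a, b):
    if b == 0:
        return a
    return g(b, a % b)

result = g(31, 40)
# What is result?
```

g(31, 40) -> g(40, 31) -> g(31, 9) -> g(9, 4) -> g(4, 1) -> g(1, 0) -> 1

Answer: 1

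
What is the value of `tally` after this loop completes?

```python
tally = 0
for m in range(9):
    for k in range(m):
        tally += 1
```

Triangle number: 0+1+2+...+8
`tally` takes the values: 0 → 1 → 2 → 3 → 4 → 5 → 6 → 7 → 8 → 9 → 10 → 11 → 12 → 13 → 14 → 15 → 16 → 17 → 18 → 19 → 20 → 21 → 22 → 23 → 24 → 25 → 26 → 27 → 28 → 29 → 30 → 31 → 32 → 33 → 34 → 35 → 36

Answer: 36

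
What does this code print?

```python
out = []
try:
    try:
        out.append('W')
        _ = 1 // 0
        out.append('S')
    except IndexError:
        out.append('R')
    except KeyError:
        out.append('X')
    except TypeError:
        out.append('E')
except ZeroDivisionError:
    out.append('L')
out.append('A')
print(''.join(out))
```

Execution trace: 'W' (try body) → 'L' (outer except ZeroDivisionError) → 'A' (after the try/except). Output: WLA

Answer: WLA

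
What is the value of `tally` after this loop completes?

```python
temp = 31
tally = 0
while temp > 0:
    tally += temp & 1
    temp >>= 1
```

Count set bits in 31 (binary: 0b11111)
`tally` takes the values: 0 → 1 → 2 → 3 → 4 → 5

Answer: 5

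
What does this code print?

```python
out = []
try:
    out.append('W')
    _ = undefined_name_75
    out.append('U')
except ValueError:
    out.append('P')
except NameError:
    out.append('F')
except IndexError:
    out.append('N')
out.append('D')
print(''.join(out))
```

Execution trace: 'W' (try body) → 'F' (except NameError) → 'D' (after the try/except). Output: WFD

Answer: WFD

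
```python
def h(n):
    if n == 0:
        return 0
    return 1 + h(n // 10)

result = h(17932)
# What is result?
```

Count of digits of 17932: 5

Answer: 5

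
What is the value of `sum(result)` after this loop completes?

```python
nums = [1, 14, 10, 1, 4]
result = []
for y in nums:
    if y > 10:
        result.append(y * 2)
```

Sum of doubled values > 10
`result` takes the values: [] → [28]
So `sum(result)` = 28

Answer: 28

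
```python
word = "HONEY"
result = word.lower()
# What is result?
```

Trace:
`word = "HONEY"` → word = 'HONEY'
`result = word.lower()` → result = 'honey'
So result = 'honey'

Answer: 'honey'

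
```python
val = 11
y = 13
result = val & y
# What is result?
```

Trace:
`val = 11` → val = 11
`y = 13` → y = 13
`result = val & y` → result = 9
So result = 9

Answer: 9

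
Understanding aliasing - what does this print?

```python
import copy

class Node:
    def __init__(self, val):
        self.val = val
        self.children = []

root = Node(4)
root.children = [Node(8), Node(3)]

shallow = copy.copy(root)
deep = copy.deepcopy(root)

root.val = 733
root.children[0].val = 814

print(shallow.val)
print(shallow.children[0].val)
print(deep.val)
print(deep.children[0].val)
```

Key concept: deep copy with custom objects.
Step by step:
`root = Node(4)` → root = Node(val=4, children=[])
`root.children = [Node(8), Node(3)]` → root = Node(val=4, children=[Node(val=8, children=[]), Node(val=3, children=[])])
`shallow = copy.copy(root)` → shallow = Node(val=4, children=[Node(val=8, children=[]), Node(val=3, children=[])])
`deep = copy.deepcopy(root)` → deep = Node(val=4, children=[Node(val=8, children=[]), Node(val=3, children=[])])
`root.val = 733` → root = Node(val=733, children=[Node(val=8, children=[]), Node(val=3, children=[])])
`root.children[0].val = 814` → root = Node(val=733, children=[Node(val=814, children=[]), Node(val=3, children=[])]); shallow = Node(val=4, children=[Node(val=814, children=[]), Node(val=3, children=[])])
`print(shallow.val)` → prints 4
`print(shallow.children[0].val)` → prints 814
`print(deep.val)` → prints 4
`print(deep.children[0].val)` → prints 8

Answer:
4
814
4
8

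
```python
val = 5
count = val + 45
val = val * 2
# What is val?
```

Trace:
`val = 5` → val = 5
`count = val + 45` → count = 50
`val = val * 2` → val = 10
So val = 10

Answer: 10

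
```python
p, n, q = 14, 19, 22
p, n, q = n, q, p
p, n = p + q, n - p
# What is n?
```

Trace:
`p, n, q = 14, 19, 22` → p = 14; n = 19; q = 22
`p, n, q = n, q, p` → p = 19; n = 22; q = 14
`p, n = p + q, n - p` → p = 33; n = 3
So n = 3

Answer: 3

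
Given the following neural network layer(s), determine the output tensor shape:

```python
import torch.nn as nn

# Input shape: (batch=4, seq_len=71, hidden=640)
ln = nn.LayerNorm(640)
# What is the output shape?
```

Input: (4, 71, 640) -> Output: (4, 71, 640)

Answer: (4, 71, 640)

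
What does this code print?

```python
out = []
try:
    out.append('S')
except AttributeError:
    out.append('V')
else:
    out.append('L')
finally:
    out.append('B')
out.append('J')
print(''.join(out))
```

Execution trace: 'S' (try body, no exception) → 'L' (else) → 'B' (finally) → 'J' (after the try/except). Output: SLBJ

Answer: SLBJ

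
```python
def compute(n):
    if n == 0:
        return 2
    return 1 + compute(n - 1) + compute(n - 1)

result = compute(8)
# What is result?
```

compute(n) = 1 + 2·compute(n-1), compute(0)=2. Closed form: (2+1)·2^8 - 1 = 767.

Answer: 767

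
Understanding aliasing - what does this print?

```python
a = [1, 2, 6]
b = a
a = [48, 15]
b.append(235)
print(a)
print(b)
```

Key concept: rebinding vs mutation: a is rebound to a new list, b still points at the original.
Step by step:
`a = [1, 2, 6]` → a = [1, 2, 6]
`b = a` → b = [1, 2, 6] (same object as a)
`a = [48, 15]` → a = [48, 15]
`b.append(235)` → b = [1, 2, 6, 235]
`print(a)` → prints [48, 15]
`print(b)` → prints [1, 2, 6, 235]

Answer:
[48, 15]
[1, 2, 6, 235]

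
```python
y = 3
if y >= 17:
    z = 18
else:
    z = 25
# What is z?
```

Trace:
`y = 3` → y = 3
`if y >= 17: ...` → y >= 17 is False, take else branch → z = 25
So z = 25

Answer: 25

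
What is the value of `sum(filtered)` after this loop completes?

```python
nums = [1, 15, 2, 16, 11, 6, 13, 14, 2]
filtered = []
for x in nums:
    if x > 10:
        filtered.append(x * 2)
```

Sum of doubled values > 10
`filtered` takes the values: [] → [30] → [30, 32] → [30, 32, 22] → [30, 32, 22, 26] → [30, 32, 22, 26, 28]
So `sum(filtered)` = 138

Answer: 138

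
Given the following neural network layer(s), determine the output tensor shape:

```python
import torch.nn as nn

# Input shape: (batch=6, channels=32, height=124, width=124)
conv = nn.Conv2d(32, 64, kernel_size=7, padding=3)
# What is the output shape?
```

Input: (6, 32, 124, 124) -> Output: (6, 64, 124, 124)

Answer: (6, 64, 124, 124)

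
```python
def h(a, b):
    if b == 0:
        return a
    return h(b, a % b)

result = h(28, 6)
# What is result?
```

h(28, 6) -> h(6, 4) -> h(4, 2) -> h(2, 0) -> 2

Answer: 2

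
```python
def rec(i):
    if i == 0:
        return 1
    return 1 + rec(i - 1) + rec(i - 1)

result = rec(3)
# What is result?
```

rec(i) = 1 + 2·rec(i-1), rec(0)=1. Closed form: (1+1)·2^3 - 1 = 15.

Answer: 15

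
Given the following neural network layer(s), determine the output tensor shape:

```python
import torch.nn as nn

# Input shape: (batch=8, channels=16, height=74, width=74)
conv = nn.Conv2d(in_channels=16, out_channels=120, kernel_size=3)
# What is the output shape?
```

Input: (8, 16, 74, 74) -> Output: (8, 120, 72, 72)

Answer: (8, 120, 72, 72)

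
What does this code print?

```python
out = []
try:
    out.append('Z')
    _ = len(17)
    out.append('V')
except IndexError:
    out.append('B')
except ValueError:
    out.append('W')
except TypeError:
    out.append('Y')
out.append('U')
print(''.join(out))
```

Execution trace: 'Z' (try body) → 'Y' (except TypeError) → 'U' (after the try/except). Output: ZYU

Answer: ZYU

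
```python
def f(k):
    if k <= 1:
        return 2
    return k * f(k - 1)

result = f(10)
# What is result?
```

f(10) = 10 * 9 * 8 * 7 * 6 * 5 * 4 * 3 * 2 * 2 = 7257600

Answer: 7257600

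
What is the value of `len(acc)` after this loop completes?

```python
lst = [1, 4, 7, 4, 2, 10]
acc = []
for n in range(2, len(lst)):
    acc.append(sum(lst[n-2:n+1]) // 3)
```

Number of 3-element averages
`acc` takes the values: [] → [4] → [4, 5] → [4, 5, 4] → [4, 5, 4, 5]
So `len(acc)` = 4

Answer: 4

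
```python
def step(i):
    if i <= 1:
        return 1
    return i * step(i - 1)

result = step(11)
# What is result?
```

step(11) = 11 * 10 * 9 * 8 * 7 * 6 * 5 * 4 * 3 * 2 * 1 = 39916800

Answer: 39916800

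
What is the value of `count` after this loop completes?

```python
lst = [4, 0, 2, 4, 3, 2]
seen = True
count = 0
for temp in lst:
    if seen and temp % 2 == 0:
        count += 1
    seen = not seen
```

Count even values at even positions
`count` takes the values: 0 → 1 → 2

Answer: 2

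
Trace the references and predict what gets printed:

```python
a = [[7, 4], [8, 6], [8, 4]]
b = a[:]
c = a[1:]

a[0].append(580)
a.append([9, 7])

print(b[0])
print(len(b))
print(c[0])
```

Key concept: slice with nested mutation.
Step by step:
`a = [[7, 4], [8, 6], [8, 4]]` → a = [[7, 4], [8, 6], [8, 4]]
`b = a[:]` → b = [[7, 4], [8, 6], [8, 4]]
`c = a[1:]` → c = [[8, 6], [8, 4]]
`a[0].append(580)` → a = [[7, 4, 580], [8, 6], [8, 4]]; b = [[7, 4, 580], [8, 6], [8, 4]]
`a.append([9, 7])` → a = [[7, 4, 580], [8, 6], [8, 4], [9, 7]]
`print(b[0])` → prints [7, 4, 580]
`print(len(b))` → prints 3
`print(c[0])` → prints [8, 6]

Answer:
[7, 4, 580]
3
[8, 6]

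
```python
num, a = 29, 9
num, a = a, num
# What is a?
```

Trace:
`num, a = 29, 9` → num = 29; a = 9
`num, a = a, num` → num = 9; a = 29
So a = 29

Answer: 29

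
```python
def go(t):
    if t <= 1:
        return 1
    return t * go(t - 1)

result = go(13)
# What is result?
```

go(13) = 13 * 12 * 11 * 10 * 9 * 8 * 7 * 6 * 5 * 4 * 3 * 2 * 1 = 6227020800

Answer: 6227020800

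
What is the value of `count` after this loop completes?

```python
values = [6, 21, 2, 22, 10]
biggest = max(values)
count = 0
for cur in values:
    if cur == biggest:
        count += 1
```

Count of max value 22 in [6, 21, 2, 22, 10]
`count` takes the values: 0 → 1

Answer: 1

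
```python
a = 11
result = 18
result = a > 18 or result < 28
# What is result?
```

Trace:
`a = 11` → a = 11
`result = 18` → result = 18
`result = a > 18 or result < 28` → result = True
So result = True

Answer: True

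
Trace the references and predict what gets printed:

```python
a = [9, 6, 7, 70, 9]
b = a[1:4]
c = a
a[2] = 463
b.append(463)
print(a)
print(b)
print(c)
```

Key concept: slice vs alias.
Step by step:
`a = [9, 6, 7, 70, 9]` → a = [9, 6, 7, 70, 9]
`b = a[1:4]` → b = [6, 7, 70]
`c = a` → c = [9, 6, 7, 70, 9] (same object as a)
`a[2] = 463` → a = [9, 6, 463, 70, 9] (same object as c); c = [9, 6, 463, 70, 9] (same object as a)
`b.append(463)` → b = [6, 7, 70, 463]
`print(a)` → prints [9, 6, 463, 70, 9]
`print(b)` → prints [6, 7, 70, 463]
`print(c)` → prints [9, 6, 463, 70, 9]

Answer:
[9, 6, 463, 70, 9]
[6, 7, 70, 463]
[9, 6, 463, 70, 9]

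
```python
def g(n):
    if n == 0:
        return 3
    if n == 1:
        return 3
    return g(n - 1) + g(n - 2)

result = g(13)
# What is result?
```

Build up from base cases: g(0)=3, g(1)=3, g(2)=6, g(3)=9, g(4)=15, g(5)=24, g(6)=39, ..., g(13)=1131

Answer: 1131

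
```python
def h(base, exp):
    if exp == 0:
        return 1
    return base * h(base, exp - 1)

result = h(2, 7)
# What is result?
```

h(2, 7) = 2 * 2 * 2 * 2 * 2 * 2 * 2 = 128

Answer: 128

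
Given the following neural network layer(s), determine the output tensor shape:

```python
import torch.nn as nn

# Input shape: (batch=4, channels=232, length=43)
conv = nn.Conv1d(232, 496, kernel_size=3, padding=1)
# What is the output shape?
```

Input: (4, 232, 43) -> Output: (4, 496, 43)

Answer: (4, 496, 43)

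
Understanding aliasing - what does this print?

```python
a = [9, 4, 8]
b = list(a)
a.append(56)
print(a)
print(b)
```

Key concept: list() constructor creates copy.
Step by step:
`a = [9, 4, 8]` → a = [9, 4, 8]
`b = list(a)` → b = [9, 4, 8]
`a.append(56)` → a = [9, 4, 8, 56]
`print(a)` → prints [9, 4, 8, 56]
`print(b)` → prints [9, 4, 8]

Answer:
[9, 4, 8, 56]
[9, 4, 8]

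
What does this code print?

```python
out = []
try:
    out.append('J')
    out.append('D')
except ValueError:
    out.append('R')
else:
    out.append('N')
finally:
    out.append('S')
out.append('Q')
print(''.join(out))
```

Execution trace: 'J' (try body) → 'D' (try body, no exception) → 'N' (else) → 'S' (finally) → 'Q' (after the try/except). Output: JDNSQ

Answer: JDNSQ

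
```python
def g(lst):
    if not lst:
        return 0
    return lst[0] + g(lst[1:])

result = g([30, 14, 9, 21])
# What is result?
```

30 + 14 + 9 + 21 + 0 = 74

Answer: 74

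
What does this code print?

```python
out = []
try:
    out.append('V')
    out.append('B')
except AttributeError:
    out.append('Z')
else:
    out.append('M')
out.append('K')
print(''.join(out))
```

Execution trace: 'V' (try body) → 'B' (try body, no exception) → 'M' (else) → 'K' (after the try/except). Output: VBMK

Answer: VBMK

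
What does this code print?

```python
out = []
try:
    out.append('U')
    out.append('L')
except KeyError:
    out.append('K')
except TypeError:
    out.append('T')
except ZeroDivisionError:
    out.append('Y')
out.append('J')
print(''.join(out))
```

Execution trace: 'U' (try body) → 'L' (try body, no exception) → 'J' (after the try/except). Output: ULJ

Answer: ULJ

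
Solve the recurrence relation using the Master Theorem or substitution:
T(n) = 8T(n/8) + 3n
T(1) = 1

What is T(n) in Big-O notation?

By Master Theorem: a=8, b=8, f(n)=3n. Since log_8(8) = 1 and f(n) = Θ(n^1), Case 2 applies. T(n) = O(n log n).

Answer: O(n log n)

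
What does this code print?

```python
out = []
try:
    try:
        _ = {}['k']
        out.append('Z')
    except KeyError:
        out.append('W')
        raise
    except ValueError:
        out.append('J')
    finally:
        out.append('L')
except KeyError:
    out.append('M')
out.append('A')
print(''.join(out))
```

Execution trace: 'W' (inner except KeyError) → 'L' (inner finally) → 'M' (outer except KeyError) → 'A' (after the try/except). Output: WLMA

Answer: WLMA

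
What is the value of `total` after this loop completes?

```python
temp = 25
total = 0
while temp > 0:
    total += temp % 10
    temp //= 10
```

Sum digits of 25
`total` takes the values: 0 → 5 → 7

Answer: 7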